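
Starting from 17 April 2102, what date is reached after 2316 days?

+365 (one year) → Apr 17, 2103 (1951 left).
+366 (one year; includes Feb 29, 2104) → Apr 17, 2104 (1585 left).
+365 (one year) → Apr 17, 2105 (1220 left).
+365 (one year) → Apr 17, 2106 (855 left).
+365 (one year) → Apr 17, 2107 (490 left).
+366 (one year; includes Feb 29, 2108) → Apr 17, 2108 (124 left).
Apr has 30 days: +14 → May 1, 2108 (110 left).
May has 31 days: +31 → Jun 1, 2108 (79 left).
Jun has 30 days: +30 → Jul 1, 2108 (49 left).
Jul has 31 days: +31 → Aug 1, 2108 (18 left).
+18 → Aug 19, 2108.

August 19, 2108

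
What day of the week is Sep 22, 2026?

Tuesday

January 1, 2026 is a Thursday.
Jan 1, 2026 → Feb 1, 2026: 31 days (January has 31).
Feb 1, 2026 → Mar 1, 2026: 28 days (February has 28).
Mar 1, 2026 → Apr 1, 2026: 31 days (March has 31).
Apr 1, 2026 → May 1, 2026: 30 days (April has 30).
May 1, 2026 → Jun 1, 2026: 31 days (May has 31).
Jun 1, 2026 → Jul 1, 2026: 30 days (June has 30).
Jul 1, 2026 → Aug 1, 2026: 31 days (July has 31).
Aug 1, 2026 → Sep 1, 2026: 31 days (August has 31).
Sep 1, 2026 → Sep 22, 2026: 21 days.
Total: 264 days.
264 mod 7 = 5, so Thursday + 5 = Tuesday.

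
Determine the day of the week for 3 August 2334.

Friday

Doomsday rule: the anchor day for the 2300s is Wednesday. For year 34: 34÷12 = 2 r 10, and 10÷4 = 2, so 2+10+2 = 14.
Wednesday + 14 ≡ Wednesday — that's 2334's doomsday.
In August the doomsday date is Aug 8.
Aug 3 is 5 days before Aug 8; 5 mod 7 = 5, so Wednesday − 5 = Friday.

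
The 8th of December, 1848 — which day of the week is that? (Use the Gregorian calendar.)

Friday

Doomsday rule: the anchor day for the 1800s is Friday. For year 48: 48÷12 = 4 r 0, and 0÷4 = 0, so 4+0+0 = 4.
Friday + 4 ≡ Tuesday — that's 1848's doomsday.
In December the doomsday date is Dec 12.
Dec 8 is 4 days before Dec 12; 4 mod 7 = 4, so Tuesday − 4 = Friday.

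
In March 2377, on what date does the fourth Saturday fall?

March 1, 2377 is a Tuesday.
The first Saturday is therefore March 5 (4 days later).
The fourth Saturday is 5 + 3×7 = March 26.

March 26, 2377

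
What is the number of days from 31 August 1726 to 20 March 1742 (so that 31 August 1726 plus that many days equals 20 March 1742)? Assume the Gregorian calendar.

Aug 31, 1726 → Aug 31, 1727: 365 days.
Aug 31, 1727 → Aug 31, 1728: 366 days (Feb 29, 1728 is in that span).
Aug 31, 1728 → Aug 31, 1729: 365 days.
Aug 31, 1729 → Aug 31, 1730: 365 days.
Aug 31, 1730 → Aug 31, 1731: 365 days.
Aug 31, 1731 → Aug 31, 1732: 366 days (Feb 29, 1732 is in that span).
Aug 31, 1732 → Aug 31, 1733: 365 days.
Aug 31, 1733 → Aug 31, 1734: 365 days.
Aug 31, 1734 → Aug 31, 1735: 365 days.
Aug 31, 1735 → Aug 31, 1736: 366 days (Feb 29, 1736 is in that span).
Aug 31, 1736 → Aug 31, 1737: 365 days.
Aug 31, 1737 → Aug 31, 1738: 365 days.
Aug 31, 1738 → Aug 31, 1739: 365 days.
Aug 31, 1739 → Aug 31, 1740: 366 days (Feb 29, 1740 is in that span).
Aug 31, 1740 → Aug 31, 1741: 365 days.
Aug 31, 1741 → Sep 30, 1741: 30 days (August has 31).
Sep 30, 1741 → Oct 30, 1741: 30 days (September has 30).
Oct 30, 1741 → Nov 30, 1741: 31 days (October has 31).
Nov 30, 1741 → Dec 30, 1741: 30 days (November has 30).
Dec 30, 1741 → Jan 30, 1742: 31 days (December has 31).
Jan 30, 1742 → Feb 28, 1742: 29 days (January has 31).
Feb 28, 1742 → Mar 20, 1742: 20 days.
Total: 5680 days.

5680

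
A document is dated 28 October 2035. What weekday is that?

Sunday

Doomsday rule: the anchor day for the 2000s is Tuesday. For year 35: 35÷12 = 2 r 11, and 11÷4 = 2, so 2+11+2 = 15.
Tuesday + 15 ≡ Wednesday — that's 2035's doomsday.
In October the doomsday date is Oct 10.
Oct 28 is 18 days after Oct 10; 18 mod 7 = 4, so Wednesday + 4 = Sunday.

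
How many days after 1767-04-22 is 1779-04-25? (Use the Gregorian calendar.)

Apr 22, 1767 → Apr 22, 1768: 366 days (Feb 29, 1768 is in that span).
Apr 22, 1768 → Apr 22, 1769: 365 days.
Apr 22, 1769 → Apr 22, 1770: 365 days.
Apr 22, 1770 → Apr 22, 1771: 365 days.
Apr 22, 1771 → Apr 22, 1772: 366 days (Feb 29, 1772 is in that span).
Apr 22, 1772 → Apr 22, 1773: 365 days.
Apr 22, 1773 → Apr 22, 1774: 365 days.
Apr 22, 1774 → Apr 22, 1775: 365 days.
Apr 22, 1775 → Apr 22, 1776: 366 days (Feb 29, 1776 is in that span).
Apr 22, 1776 → Apr 22, 1777: 365 days.
Apr 22, 1777 → Apr 22, 1778: 365 days.
Apr 22, 1778 → May 22, 1778: 30 days (April has 30).
May 22, 1778 → Jun 22, 1778: 31 days (May has 31).
Jun 22, 1778 → Jul 22, 1778: 30 days (June has 30).
Jul 22, 1778 → Aug 22, 1778: 31 days (July has 31).
Aug 22, 1778 → Sep 22, 1778: 31 days (August has 31).
Sep 22, 1778 → Oct 22, 1778: 30 days (September has 30).
Oct 22, 1778 → Nov 22, 1778: 31 days (October has 31).
Nov 22, 1778 → Dec 22, 1778: 30 days (November has 30).
Dec 22, 1778 → Jan 22, 1779: 31 days (December has 31).
Jan 22, 1779 → Feb 22, 1779: 31 days (January has 31).
Feb 22, 1779 → Mar 22, 1779: 28 days (February has 28).
Mar 22, 1779 → Apr 22, 1779: 31 days (March has 31).
Apr 22, 1779 → Apr 25, 1779: 3 days.
Total: 4386 days.

4386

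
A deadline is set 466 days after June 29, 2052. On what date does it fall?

October 8, 2053

+365 (one year) → Jun 29, 2053 (101 left).
Jun has 30 days: +2 → Jul 1, 2053 (99 left).
Jul has 31 days: +31 → Aug 1, 2053 (68 left).
Aug has 31 days: +31 → Sep 1, 2053 (37 left).
Sep has 30 days: +30 → Oct 1, 2053 (7 left).
+7 → Oct 8, 2053.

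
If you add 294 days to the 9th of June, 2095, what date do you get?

Jun has 30 days: +22 → Jul 1, 2095 (272 left).
Jul has 31 days: +31 → Aug 1, 2095 (241 left).
Aug has 31 days: +31 → Sep 1, 2095 (210 left).
Sep has 30 days: +30 → Oct 1, 2095 (180 left).
Oct has 31 days: +31 → Nov 1, 2095 (149 left).
Nov has 30 days: +30 → Dec 1, 2095 (119 left).
Dec has 31 days: +31 → Jan 1, 2096 (88 left).
Jan has 31 days: +31 → Feb 1, 2096 (57 left).
Feb has 29 days: +29 → Mar 1, 2096 (28 left).
+28 → Mar 29, 2096.

March 29, 2096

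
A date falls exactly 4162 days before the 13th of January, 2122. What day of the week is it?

First find the weekday of Jan 13, 2122. Doomsday rule: the anchor day for the 2100s is Sunday. For year 22: 22÷12 = 1 r 10, and 10÷4 = 2, so 1+10+2 = 13.
Sunday + 13 ≡ Saturday — that's 2122's doomsday.
In January the doomsday date is Jan 3 (2122 is not a leap year).
Jan 13 is 10 days after Jan 3; 10 mod 7 = 3, so Saturday + 3 = Tuesday.
4162 mod 7 = 4, so 4162 days before a Tuesday is Tuesday − 4 = Friday.

Friday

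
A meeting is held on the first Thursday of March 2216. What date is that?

March 7, 2216

March 1, 2216 is a Friday.
The first Thursday is therefore March 7 (6 days later).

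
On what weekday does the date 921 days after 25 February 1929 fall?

Friday

Feb 25, 1929 is a Monday.
921 mod 7 = 4, so 921 days after a Monday is Monday + 4 = Friday.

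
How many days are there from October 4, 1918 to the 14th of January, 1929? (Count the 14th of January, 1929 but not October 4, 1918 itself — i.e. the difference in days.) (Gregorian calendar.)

3755

Oct 4, 1918 → Oct 4, 1919: 365 days.
Oct 4, 1919 → Oct 4, 1920: 366 days (Feb 29, 1920 is in that span).
Oct 4, 1920 → Oct 4, 1921: 365 days.
Oct 4, 1921 → Oct 4, 1922: 365 days.
Oct 4, 1922 → Oct 4, 1923: 365 days.
Oct 4, 1923 → Oct 4, 1924: 366 days (Feb 29, 1924 is in that span).
Oct 4, 1924 → Oct 4, 1925: 365 days.
Oct 4, 1925 → Oct 4, 1926: 365 days.
Oct 4, 1926 → Oct 4, 1927: 365 days.
Oct 4, 1927 → Oct 4, 1928: 366 days (Feb 29, 1928 is in that span).
Oct 4, 1928 → Nov 4, 1928: 31 days (October has 31).
Nov 4, 1928 → Dec 4, 1928: 30 days (November has 30).
Dec 4, 1928 → Jan 4, 1929: 31 days (December has 31).
Jan 4, 1929 → Jan 14, 1929: 10 days.
Total: 3755 days.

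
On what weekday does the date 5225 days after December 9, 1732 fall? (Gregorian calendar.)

Friday

Dec 9, 1732 is a Tuesday.
5225 mod 7 = 3, so 5225 days after a Tuesday is Tuesday + 3 = Friday.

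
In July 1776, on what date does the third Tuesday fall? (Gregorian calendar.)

July 16, 1776

July 1, 1776 is a Monday.
The first Tuesday is therefore July 2 (1 days later).
The third Tuesday is 2 + 2×7 = July 16.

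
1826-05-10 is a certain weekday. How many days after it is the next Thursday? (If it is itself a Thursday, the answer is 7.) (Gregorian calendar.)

May 10, 1826 is a Wednesday.
From Wednesday to the next Thursday is 1 day.

1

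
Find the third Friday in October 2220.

October 20, 2220

October 1, 2220 is a Sunday.
The first Friday is therefore October 6 (5 days later).
The third Friday is 6 + 2×7 = October 20.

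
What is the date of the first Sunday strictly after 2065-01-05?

January 11, 2065

Jan 5, 2065 is a Monday.
From Monday to the next Sunday is 6 days.
Jan 5, 2065 + 6 = Jan 11, 2065.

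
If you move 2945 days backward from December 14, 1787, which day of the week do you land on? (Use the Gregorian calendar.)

First find the weekday of Dec 14, 1787. Doomsday rule: the anchor day for the 1700s is Sunday. For year 87: 87÷12 = 7 r 3, and 3÷4 = 0, so 7+3+0 = 10.
Sunday + 10 ≡ Wednesday — that's 1787's doomsday.
In December the doomsday date is Dec 12.
Dec 14 is 2 days after Dec 12; 2 mod 7 = 2, so Wednesday + 2 = Friday.
2945 mod 7 = 5, so 2945 days before a Friday is Friday − 5 = Sunday.

Sunday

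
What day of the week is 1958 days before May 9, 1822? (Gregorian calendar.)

Saturday

First find the weekday of May 9, 1822. Doomsday rule: the anchor day for the 1800s is Friday. For year 22: 22÷12 = 1 r 10, and 10÷4 = 2, so 1+10+2 = 13.
Friday + 13 ≡ Thursday — that's 1822's doomsday.
In May the doomsday date is May 9.
May 9 is the doomsday itself: Thursday.
1958 mod 7 = 5, so 1958 days before a Thursday is Thursday − 5 = Saturday.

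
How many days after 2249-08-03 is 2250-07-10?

341

Aug 3, 2249 → Sep 3, 2249: 31 days (August has 31).
Sep 3, 2249 → Oct 3, 2249: 30 days (September has 30).
Oct 3, 2249 → Nov 3, 2249: 31 days (October has 31).
Nov 3, 2249 → Dec 3, 2249: 30 days (November has 30).
Dec 3, 2249 → Jan 3, 2250: 31 days (December has 31).
Jan 3, 2250 → Feb 3, 2250: 31 days (January has 31).
Feb 3, 2250 → Mar 3, 2250: 28 days (February has 28).
Mar 3, 2250 → Apr 3, 2250: 31 days (March has 31).
Apr 3, 2250 → May 3, 2250: 30 days (April has 30).
May 3, 2250 → Jun 3, 2250: 31 days (May has 31).
Jun 3, 2250 → Jul 3, 2250: 30 days (June has 30).
Jul 3, 2250 → Jul 10, 2250: 7 days.
Total: 341 days.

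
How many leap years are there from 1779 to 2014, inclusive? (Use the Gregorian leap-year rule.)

Multiples of 4 in [1779,2014]: 59.
Of those, multiples of 100: 3 (not leap unless ÷400).
Multiples of 400: 1.
Leap years = 59 − 3 + 1 = 57.

57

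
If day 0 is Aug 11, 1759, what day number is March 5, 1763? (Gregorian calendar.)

Aug 11, 1759 → Aug 11, 1760: 366 days (Feb 29, 1760 is in that span).
Aug 11, 1760 → Aug 11, 1761: 365 days.
Aug 11, 1761 → Aug 11, 1762: 365 days.
Aug 11, 1762 → Sep 11, 1762: 31 days (August has 31).
Sep 11, 1762 → Oct 11, 1762: 30 days (September has 30).
Oct 11, 1762 → Nov 11, 1762: 31 days (October has 31).
Nov 11, 1762 → Dec 11, 1762: 30 days (November has 30).
Dec 11, 1762 → Jan 11, 1763: 31 days (December has 31).
Jan 11, 1763 → Feb 11, 1763: 31 days (January has 31).
Feb 11, 1763 → Mar 5, 1763: 22 days.
Total: 1302 days.

1302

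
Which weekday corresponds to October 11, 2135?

Doomsday rule: the anchor day for the 2100s is Sunday. For year 35: 35÷12 = 2 r 11, and 11÷4 = 2, so 2+11+2 = 15.
Sunday + 15 ≡ Monday — that's 2135's doomsday.
In October the doomsday date is Oct 10.
Oct 11 is 1 day after Oct 10; 1 mod 7 = 1, so Monday + 1 = Tuesday.

Tuesday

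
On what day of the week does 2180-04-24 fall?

Doomsday rule: the anchor day for the 2100s is Sunday. For year 80: 80÷12 = 6 r 8, and 8÷4 = 2, so 6+8+2 = 16.
Sunday + 16 ≡ Tuesday — that's 2180's doomsday.
In April the doomsday date is Apr 4.
Apr 24 is 20 days after Apr 4; 20 mod 7 = 6, so Tuesday + 6 = Monday.

Monday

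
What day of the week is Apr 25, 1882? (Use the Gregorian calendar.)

Doomsday rule: the anchor day for the 1800s is Friday. For year 82: 82÷12 = 6 r 10, and 10÷4 = 2, so 6+10+2 = 18.
Friday + 18 ≡ Tuesday — that's 1882's doomsday.
In April the doomsday date is Apr 4.
Apr 25 is 21 days after Apr 4; 21 mod 7 = 0, so Tuesday + 0 = Tuesday.

Tuesday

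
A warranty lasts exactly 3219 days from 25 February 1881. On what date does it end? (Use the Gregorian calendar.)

+365 (one year) → Feb 25, 1882 (2854 left).
+365 (one year) → Feb 25, 1883 (2489 left).
+365 (one year) → Feb 25, 1884 (2124 left).
+366 (one year; includes Feb 29, 1884) → Feb 25, 1885 (1758 left).
+365 (one year) → Feb 25, 1886 (1393 left).
+365 (one year) → Feb 25, 1887 (1028 left).
+365 (one year) → Feb 25, 1888 (663 left).
+366 (one year; includes Feb 29, 1888) → Feb 25, 1889 (297 left).
Feb has 28 days: +4 → Mar 1, 1889 (293 left).
Mar has 31 days: +31 → Apr 1, 1889 (262 left).
Apr has 30 days: +30 → May 1, 1889 (232 left).
May has 31 days: +31 → Jun 1, 1889 (201 left).
Jun has 30 days: +30 → Jul 1, 1889 (171 left).
Jul has 31 days: +31 → Aug 1, 1889 (140 left).
Aug has 31 days: +31 → Sep 1, 1889 (109 left).
Sep has 30 days: +30 → Oct 1, 1889 (79 left).
Oct has 31 days: +31 → Nov 1, 1889 (48 left).
Nov has 30 days: +30 → Dec 1, 1889 (18 left).
+18 → Dec 19, 1889.

December 19, 1889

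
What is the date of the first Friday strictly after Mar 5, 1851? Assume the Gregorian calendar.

Mar 5, 1851 is a Wednesday.
From Wednesday to the next Friday is 2 days.
Mar 5, 1851 + 2 = Mar 7, 1851.

March 7, 1851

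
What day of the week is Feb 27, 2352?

Doomsday rule: the anchor day for the 2300s is Wednesday. For year 52: 52÷12 = 4 r 4, and 4÷4 = 1, so 4+4+1 = 9.
Wednesday + 9 ≡ Friday — that's 2352's doomsday.
In February the doomsday date is Feb 29 (2352 is a leap year (divisible by 4)).
Feb 27 is 2 days before Feb 29; 2 mod 7 = 2, so Friday − 2 = Wednesday.

Wednesday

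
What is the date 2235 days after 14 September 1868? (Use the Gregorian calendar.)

October 28, 1874

+365 (one year) → Sep 14, 1869 (1870 left).
+365 (one year) → Sep 14, 1870 (1505 left).
+365 (one year) → Sep 14, 1871 (1140 left).
+366 (one year; includes Feb 29, 1872) → Sep 14, 1872 (774 left).
+365 (one year) → Sep 14, 1873 (409 left).
+365 (one year) → Sep 14, 1874 (44 left).
Sep has 30 days: +17 → Oct 1, 1874 (27 left).
+27 → Oct 28, 1874.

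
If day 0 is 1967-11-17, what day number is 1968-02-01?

76

Nov 17, 1967 → Dec 17, 1967: 30 days (November has 30).
Dec 17, 1967 → Jan 17, 1968: 31 days (December has 31).
Jan 17, 1968 → Feb 1, 1968: 15 days.
Total: 76 days.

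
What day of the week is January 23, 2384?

Doomsday rule: the anchor day for the 2300s is Wednesday. For year 84: 84÷12 = 7 r 0, and 0÷4 = 0, so 7+0+0 = 7.
Wednesday + 7 ≡ Wednesday — that's 2384's doomsday.
In January the doomsday date is Jan 4 (2384 is a leap year (divisible by 4)).
Jan 23 is 19 days after Jan 4; 19 mod 7 = 5, so Wednesday + 5 = Monday.

Monday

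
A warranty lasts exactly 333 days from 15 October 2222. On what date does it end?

September 13, 2223

Oct has 31 days: +17 → Nov 1, 2222 (316 left).
Nov has 30 days: +30 → Dec 1, 2222 (286 left).
Dec has 31 days: +31 → Jan 1, 2223 (255 left).
Jan has 31 days: +31 → Feb 1, 2223 (224 left).
Feb has 28 days: +28 → Mar 1, 2223 (196 left).
Mar has 31 days: +31 → Apr 1, 2223 (165 left).
Apr has 30 days: +30 → May 1, 2223 (135 left).
May has 31 days: +31 → Jun 1, 2223 (104 left).
Jun has 30 days: +30 → Jul 1, 2223 (74 left).
Jul has 31 days: +31 → Aug 1, 2223 (43 left).
Aug has 31 days: +31 → Sep 1, 2223 (12 left).
+12 → Sep 13, 2223.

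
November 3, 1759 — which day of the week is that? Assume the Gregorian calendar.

Saturday

Doomsday rule: the anchor day for the 1700s is Sunday. For year 59: 59÷12 = 4 r 11, and 11÷4 = 2, so 4+11+2 = 17.
Sunday + 17 ≡ Wednesday — that's 1759's doomsday.
In November the doomsday date is Nov 7.
Nov 3 is 4 days before Nov 7; 4 mod 7 = 4, so Wednesday − 4 = Saturday.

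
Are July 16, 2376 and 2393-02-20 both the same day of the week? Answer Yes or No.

No

From Jul 16, 2376 to Feb 20, 2393 is 6063 days.
6063 mod 7 = 1, so they are different weekdays.
(Jul 16, 2376 is a Friday; Feb 20, 2393 is a Saturday.)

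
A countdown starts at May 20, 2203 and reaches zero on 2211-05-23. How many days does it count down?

2925

May 20, 2203 → May 20, 2204: 366 days (Feb 29, 2204 is in that span).
May 20, 2204 → May 20, 2205: 365 days.
May 20, 2205 → May 20, 2206: 365 days.
May 20, 2206 → May 20, 2207: 365 days.
May 20, 2207 → May 20, 2208: 366 days (Feb 29, 2208 is in that span).
May 20, 2208 → May 20, 2209: 365 days.
May 20, 2209 → May 20, 2210: 365 days.
May 20, 2210 → Jun 20, 2210: 31 days (May has 31).
Jun 20, 2210 → Jul 20, 2210: 30 days (June has 30).
Jul 20, 2210 → Aug 20, 2210: 31 days (July has 31).
Aug 20, 2210 → Sep 20, 2210: 31 days (August has 31).
Sep 20, 2210 → Oct 20, 2210: 30 days (September has 30).
Oct 20, 2210 → Nov 20, 2210: 31 days (October has 31).
Nov 20, 2210 → Dec 20, 2210: 30 days (November has 30).
Dec 20, 2210 → Jan 20, 2211: 31 days (December has 31).
Jan 20, 2211 → Feb 20, 2211: 31 days (January has 31).
Feb 20, 2211 → Mar 20, 2211: 28 days (February has 28).
Mar 20, 2211 → Apr 20, 2211: 31 days (March has 31).
Apr 20, 2211 → May 20, 2211: 30 days (April has 30).
May 20, 2211 → May 23, 2211: 3 days.
Total: 2925 days.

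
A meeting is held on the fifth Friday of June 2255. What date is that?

June 1, 2255 is a Friday.
The first Friday is therefore June 1 (same day).
The fifth Friday is 1 + 4×7 = June 29.

June 29, 2255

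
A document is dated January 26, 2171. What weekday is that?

Doomsday rule: the anchor day for the 2100s is Sunday. For year 71: 71÷12 = 5 r 11, and 11÷4 = 2, so 5+11+2 = 18.
Sunday + 18 ≡ Thursday — that's 2171's doomsday.
In January the doomsday date is Jan 3 (2171 is not a leap year).
Jan 26 is 23 days after Jan 3; 23 mod 7 = 2, so Thursday + 2 = Saturday.

Saturday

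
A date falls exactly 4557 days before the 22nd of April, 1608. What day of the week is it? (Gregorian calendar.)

Apr 22, 1608 is a Tuesday.
4557 mod 7 = 0, so 4557 days before a Tuesday is Tuesday − 0 = Tuesday.

Tuesday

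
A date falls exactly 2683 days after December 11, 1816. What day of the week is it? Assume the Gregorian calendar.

Dec 11, 1816 is a Wednesday.
2683 mod 7 = 2, so 2683 days after a Wednesday is Wednesday + 2 = Friday.

Friday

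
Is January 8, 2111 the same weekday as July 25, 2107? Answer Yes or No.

From Jul 25, 2107 to Jan 8, 2111 is 1263 days.
1263 mod 7 = 3, so they are different weekdays.
(Jul 25, 2107 is a Monday; Jan 8, 2111 is a Thursday.)

No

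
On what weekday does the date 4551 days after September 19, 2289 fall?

Friday

First find the weekday of Sep 19, 2289. Doomsday rule: the anchor day for the 2200s is Friday. For year 89: 89÷12 = 7 r 5, and 5÷4 = 1, so 7+5+1 = 13.
Friday + 13 ≡ Thursday — that's 2289's doomsday.
In September the doomsday date is Sep 5.
Sep 19 is 14 days after Sep 5; 14 mod 7 = 0, so Thursday + 0 = Thursday.
4551 mod 7 = 1, so 4551 days after a Thursday is Thursday + 1 = Friday.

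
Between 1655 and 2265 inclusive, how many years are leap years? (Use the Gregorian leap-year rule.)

148

Multiples of 4 in [1655,2265]: 153.
Of those, multiples of 100: 6 (not leap unless ÷400).
Multiples of 400: 1.
Leap years = 153 − 6 + 1 = 148.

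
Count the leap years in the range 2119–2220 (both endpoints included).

Multiples of 4 in [2119,2220]: 26.
Of those, multiples of 100: 1 (not leap unless ÷400).
Multiples of 400: 0.
Leap years = 26 − 1 + 0 = 25.

25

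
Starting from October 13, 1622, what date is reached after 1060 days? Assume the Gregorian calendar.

+365 (one year) → Oct 13, 1623 (695 left).
+366 (one year; includes Feb 29, 1624) → Oct 13, 1624 (329 left).
Oct has 31 days: +19 → Nov 1, 1624 (310 left).
Nov has 30 days: +30 → Dec 1, 1624 (280 left).
Dec has 31 days: +31 → Jan 1, 1625 (249 left).
Jan has 31 days: +31 → Feb 1, 1625 (218 left).
Feb has 28 days: +28 → Mar 1, 1625 (190 left).
Mar has 31 days: +31 → Apr 1, 1625 (159 left).
Apr has 30 days: +30 → May 1, 1625 (129 left).
May has 31 days: +31 → Jun 1, 1625 (98 left).
Jun has 30 days: +30 → Jul 1, 1625 (68 left).
Jul has 31 days: +31 → Aug 1, 1625 (37 left).
Aug has 31 days: +31 → Sep 1, 1625 (6 left).
+6 → Sep 7, 1625.

September 7, 1625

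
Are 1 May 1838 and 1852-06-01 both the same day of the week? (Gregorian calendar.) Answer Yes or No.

From May 1, 1838 to Jun 1, 1852 is 5145 days.
5145 mod 7 = 0, so they are the same weekday.
(May 1, 1838 is a Tuesday; Jun 1, 1852 is a Tuesday.)

Yes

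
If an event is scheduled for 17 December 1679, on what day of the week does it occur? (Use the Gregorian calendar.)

Doomsday rule: the anchor day for the 1600s is Tuesday. For year 79: 79÷12 = 6 r 7, and 7÷4 = 1, so 6+7+1 = 14.
Tuesday + 14 ≡ Tuesday — that's 1679's doomsday.
In December the doomsday date is Dec 12.
Dec 17 is 5 days after Dec 12; 5 mod 7 = 5, so Tuesday + 5 = Sunday.

Sunday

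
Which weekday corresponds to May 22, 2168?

Sunday

Doomsday rule: the anchor day for the 2100s is Sunday. For year 68: 68÷12 = 5 r 8, and 8÷4 = 2, so 5+8+2 = 15.
Sunday + 15 ≡ Monday — that's 2168's doomsday.
In May the doomsday date is May 9.
May 22 is 13 days after May 9; 13 mod 7 = 6, so Monday + 6 = Sunday.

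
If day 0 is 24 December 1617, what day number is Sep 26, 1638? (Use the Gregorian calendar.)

7581

Dec 24, 1617 → Dec 24, 1618: 365 days.
Dec 24, 1618 → Dec 24, 1619: 365 days.
Dec 24, 1619 → Dec 24, 1620: 366 days (Feb 29, 1620 is in that span).
Dec 24, 1620 → Dec 24, 1621: 365 days.
Dec 24, 1621 → Dec 24, 1622: 365 days.
Dec 24, 1622 → Dec 24, 1623: 365 days.
Dec 24, 1623 → Dec 24, 1624: 366 days (Feb 29, 1624 is in that span).
Dec 24, 1624 → Dec 24, 1625: 365 days.
Dec 24, 1625 → Dec 24, 1626: 365 days.
Dec 24, 1626 → Dec 24, 1627: 365 days.
Dec 24, 1627 → Dec 24, 1628: 366 days (Feb 29, 1628 is in that span).
Dec 24, 1628 → Dec 24, 1629: 365 days.
Dec 24, 1629 → Dec 24, 1630: 365 days.
Dec 24, 1630 → Dec 24, 1631: 365 days.
Dec 24, 1631 → Dec 24, 1632: 366 days (Feb 29, 1632 is in that span).
Dec 24, 1632 → Dec 24, 1633: 365 days.
Dec 24, 1633 → Dec 24, 1634: 365 days.
Dec 24, 1634 → Dec 24, 1635: 365 days.
Dec 24, 1635 → Dec 24, 1636: 366 days (Feb 29, 1636 is in that span).
Dec 24, 1636 → Dec 24, 1637: 365 days.
Dec 24, 1637 → Jan 24, 1638: 31 days (December has 31).
Jan 24, 1638 → Feb 24, 1638: 31 days (January has 31).
Feb 24, 1638 → Mar 24, 1638: 28 days (February has 28).
Mar 24, 1638 → Apr 24, 1638: 31 days (March has 31).
Apr 24, 1638 → May 24, 1638: 30 days (April has 30).
May 24, 1638 → Jun 24, 1638: 31 days (May has 31).
Jun 24, 1638 → Jul 24, 1638: 30 days (June has 30).
Jul 24, 1638 → Aug 24, 1638: 31 days (July has 31).
Aug 24, 1638 → Sep 24, 1638: 31 days (August has 31).
Sep 24, 1638 → Sep 26, 1638: 2 days.
Total: 7581 days.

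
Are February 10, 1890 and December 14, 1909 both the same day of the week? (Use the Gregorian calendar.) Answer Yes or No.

No

From Feb 10, 1890 to Dec 14, 1909 is 7246 days.
7246 mod 7 = 1, so they are different weekdays.
(Feb 10, 1890 is a Monday; Dec 14, 1909 is a Tuesday.)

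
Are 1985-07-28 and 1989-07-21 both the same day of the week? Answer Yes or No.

No

From Jul 28, 1985 to Jul 21, 1989 is 1454 days.
1454 mod 7 = 5, so they are different weekdays.
(Jul 28, 1985 is a Sunday; Jul 21, 1989 is a Friday.)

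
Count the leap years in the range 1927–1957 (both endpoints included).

Multiples of 4 in [1927,1957]: 8.
Of those, multiples of 100: 0 (not leap unless ÷400).
Multiples of 400: 0.
Leap years = 8 − 0 + 0 = 8.

8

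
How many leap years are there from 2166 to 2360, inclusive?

47

Multiples of 4 in [2166,2360]: 49.
Of those, multiples of 100: 2 (not leap unless ÷400).
Multiples of 400: 0.
Leap years = 49 − 2 + 0 = 47.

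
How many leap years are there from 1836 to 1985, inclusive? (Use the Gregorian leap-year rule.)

37

Multiples of 4 in [1836,1985]: 38.
Of those, multiples of 100: 1 (not leap unless ÷400).
Multiples of 400: 0.
Leap years = 38 − 1 + 0 = 37.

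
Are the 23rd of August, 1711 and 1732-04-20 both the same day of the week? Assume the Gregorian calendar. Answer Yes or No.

From Aug 23, 1711 to Apr 20, 1732 is 7546 days.
7546 mod 7 = 0, so they are the same weekday.
(Aug 23, 1711 is a Sunday; Apr 20, 1732 is a Sunday.)

Yes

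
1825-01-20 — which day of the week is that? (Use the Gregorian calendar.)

Doomsday rule: the anchor day for the 1800s is Friday. For year 25: 25÷12 = 2 r 1, and 1÷4 = 0, so 2+1+0 = 3.
Friday + 3 ≡ Monday — that's 1825's doomsday.
In January the doomsday date is Jan 3 (1825 is not a leap year).
Jan 20 is 17 days after Jan 3; 17 mod 7 = 3, so Monday + 3 = Thursday.

Thursday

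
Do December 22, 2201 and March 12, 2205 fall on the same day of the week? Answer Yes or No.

From Dec 22, 2201 to Mar 12, 2205 is 1176 days.
1176 mod 7 = 0, so they are the same weekday.
(Dec 22, 2201 is a Tuesday; Mar 12, 2205 is a Tuesday.)

Yes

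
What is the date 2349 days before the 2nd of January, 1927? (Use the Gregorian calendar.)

July 28, 1920

−365 (one year) → Jan 2, 1926 (1984 left).
−365 (one year) → Jan 2, 1925 (1619 left).
−366 (one year; includes Feb 29, 1924) → Jan 2, 1924 (1253 left).
−365 (one year) → Jan 2, 1923 (888 left).
−365 (one year) → Jan 2, 1922 (523 left).
−365 (one year) → Jan 2, 1921 (158 left).
−2 → Dec 31, 1920 (end of Dec, 31 days; 156 left).
−31 → Nov 30, 1920 (end of Nov, 30 days; 125 left).
−30 → Oct 31, 1920 (end of Oct, 31 days; 95 left).
−31 → Sep 30, 1920 (end of Sep, 30 days; 64 left).
−30 → Aug 31, 1920 (end of Aug, 31 days; 34 left).
−31 → Jul 31, 1920 (end of Jul, 31 days; 3 left).
−3 → Jul 28, 1920.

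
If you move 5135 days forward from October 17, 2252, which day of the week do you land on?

Thursday

Oct 17, 2252 is a Sunday.
5135 mod 7 = 4, so 5135 days after a Sunday is Sunday + 4 = Thursday.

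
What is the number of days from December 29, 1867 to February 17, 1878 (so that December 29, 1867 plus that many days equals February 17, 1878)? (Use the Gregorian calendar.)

3703

Dec 29, 1867 → Dec 29, 1868: 366 days (Feb 29, 1868 is in that span).
Dec 29, 1868 → Dec 29, 1869: 365 days.
Dec 29, 1869 → Dec 29, 1870: 365 days.
Dec 29, 1870 → Dec 29, 1871: 365 days.
Dec 29, 1871 → Dec 29, 1872: 366 days (Feb 29, 1872 is in that span).
Dec 29, 1872 → Dec 29, 1873: 365 days.
Dec 29, 1873 → Dec 29, 1874: 365 days.
Dec 29, 1874 → Dec 29, 1875: 365 days.
Dec 29, 1875 → Dec 29, 1876: 366 days (Feb 29, 1876 is in that span).
Dec 29, 1876 → Dec 29, 1877: 365 days.
Dec 29, 1877 → Jan 29, 1878: 31 days (December has 31).
Jan 29, 1878 → Feb 17, 1878: 19 days.
Total: 3703 days.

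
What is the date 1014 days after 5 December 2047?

September 14, 2050

+366 (one year; includes Feb 29, 2048) → Dec 5, 2048 (648 left).
+365 (one year) → Dec 5, 2049 (283 left).
Dec has 31 days: +27 → Jan 1, 2050 (256 left).
Jan has 31 days: +31 → Feb 1, 2050 (225 left).
Feb has 28 days: +28 → Mar 1, 2050 (197 left).
Mar has 31 days: +31 → Apr 1, 2050 (166 left).
Apr has 30 days: +30 → May 1, 2050 (136 left).
May has 31 days: +31 → Jun 1, 2050 (105 left).
Jun has 30 days: +30 → Jul 1, 2050 (75 left).
Jul has 31 days: +31 → Aug 1, 2050 (44 left).
Aug has 31 days: +31 → Sep 1, 2050 (13 left).
+13 → Sep 14, 2050.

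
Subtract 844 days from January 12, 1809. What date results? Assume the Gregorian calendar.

September 21, 1806

−366 (one year; includes Feb 29, 1808) → Jan 12, 1808 (478 left).
−365 (one year) → Jan 12, 1807 (113 left).
−12 → Dec 31, 1806 (end of Dec, 31 days; 101 left).
−31 → Nov 30, 1806 (end of Nov, 30 days; 70 left).
−30 → Oct 31, 1806 (end of Oct, 31 days; 40 left).
−31 → Sep 30, 1806 (end of Sep, 30 days; 9 left).
−9 → Sep 21, 1806.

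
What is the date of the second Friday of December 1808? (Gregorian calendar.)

December 1, 1808 is a Thursday.
The first Friday is therefore December 2 (1 days later).
The second Friday is 2 + 1×7 = December 9.

December 9, 1808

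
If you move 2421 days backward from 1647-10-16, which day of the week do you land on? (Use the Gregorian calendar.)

First find the weekday of Oct 16, 1647. Doomsday rule: the anchor day for the 1600s is Tuesday. For year 47: 47÷12 = 3 r 11, and 11÷4 = 2, so 3+11+2 = 16.
Tuesday + 16 ≡ Thursday — that's 1647's doomsday.
In October the doomsday date is Oct 10.
Oct 16 is 6 days after Oct 10; 6 mod 7 = 6, so Thursday + 6 = Wednesday.
2421 mod 7 = 6, so 2421 days before a Wednesday is Wednesday − 6 = Thursday.

Thursday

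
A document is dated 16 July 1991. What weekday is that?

Tuesday

January 1, 1991 is a Tuesday.
Jan 1, 1991 → Feb 1, 1991: 31 days (January has 31).
Feb 1, 1991 → Mar 1, 1991: 28 days (February has 28).
Mar 1, 1991 → Apr 1, 1991: 31 days (March has 31).
Apr 1, 1991 → May 1, 1991: 30 days (April has 30).
May 1, 1991 → Jun 1, 1991: 31 days (May has 31).
Jun 1, 1991 → Jul 1, 1991: 30 days (June has 30).
Jul 1, 1991 → Jul 16, 1991: 15 days.
Total: 196 days.
196 mod 7 = 0, so Tuesday + 0 = Tuesday.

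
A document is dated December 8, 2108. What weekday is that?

Doomsday rule: the anchor day for the 2100s is Sunday. For year 08: 8÷12 = 0 r 8, and 8÷4 = 2, so 0+8+2 = 10.
Sunday + 10 ≡ Wednesday — that's 2108's doomsday.
In December the doomsday date is Dec 12.
Dec 8 is 4 days before Dec 12; 4 mod 7 = 4, so Wednesday − 4 = Saturday.

Saturday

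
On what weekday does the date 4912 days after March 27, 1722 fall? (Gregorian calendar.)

Wednesday

First find the weekday of Mar 27, 1722. Doomsday rule: the anchor day for the 1700s is Sunday. For year 22: 22÷12 = 1 r 10, and 10÷4 = 2, so 1+10+2 = 13.
Sunday + 13 ≡ Saturday — that's 1722's doomsday.
In March the doomsday date is Mar 14.
Mar 27 is 13 days after Mar 14; 13 mod 7 = 6, so Saturday + 6 = Friday.
4912 mod 7 = 5, so 4912 days after a Friday is Friday + 5 = Wednesday.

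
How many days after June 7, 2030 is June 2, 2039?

3282

Jun 7, 2030 → Jun 7, 2031: 365 days.
Jun 7, 2031 → Jun 7, 2032: 366 days (Feb 29, 2032 is in that span).
Jun 7, 2032 → Jun 7, 2033: 365 days.
Jun 7, 2033 → Jun 7, 2034: 365 days.
Jun 7, 2034 → Jun 7, 2035: 365 days.
Jun 7, 2035 → Jun 7, 2036: 366 days (Feb 29, 2036 is in that span).
Jun 7, 2036 → Jun 7, 2037: 365 days.
Jun 7, 2037 → Jun 7, 2038: 365 days.
Jun 7, 2038 → Jul 7, 2038: 30 days (June has 30).
Jul 7, 2038 → Aug 7, 2038: 31 days (July has 31).
Aug 7, 2038 → Sep 7, 2038: 31 days (August has 31).
Sep 7, 2038 → Oct 7, 2038: 30 days (September has 30).
Oct 7, 2038 → Nov 7, 2038: 31 days (October has 31).
Nov 7, 2038 → Dec 7, 2038: 30 days (November has 30).
Dec 7, 2038 → Jan 7, 2039: 31 days (December has 31).
Jan 7, 2039 → Feb 7, 2039: 31 days (January has 31).
Feb 7, 2039 → Mar 7, 2039: 28 days (February has 28).
Mar 7, 2039 → Apr 7, 2039: 31 days (March has 31).
Apr 7, 2039 → May 7, 2039: 30 days (April has 30).
May 7, 2039 → Jun 2, 2039: 26 days.
Total: 3282 days.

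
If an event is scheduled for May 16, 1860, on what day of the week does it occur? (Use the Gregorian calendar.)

Doomsday rule: the anchor day for the 1800s is Friday. For year 60: 60÷12 = 5 r 0, and 0÷4 = 0, so 5+0+0 = 5.
Friday + 5 ≡ Wednesday — that's 1860's doomsday.
In May the doomsday date is May 9.
May 16 is 7 days after May 9; 7 mod 7 = 0, so Wednesday + 0 = Wednesday.

Wednesday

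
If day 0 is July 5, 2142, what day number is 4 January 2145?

914

Jul 5, 2142 → Jul 5, 2143: 365 days.
Jul 5, 2143 → Jul 5, 2144: 366 days (Feb 29, 2144 is in that span).
Jul 5, 2144 → Aug 5, 2144: 31 days (July has 31).
Aug 5, 2144 → Sep 5, 2144: 31 days (August has 31).
Sep 5, 2144 → Oct 5, 2144: 30 days (September has 30).
Oct 5, 2144 → Nov 5, 2144: 31 days (October has 31).
Nov 5, 2144 → Dec 5, 2144: 30 days (November has 30).
Dec 5, 2144 → Jan 4, 2145: 30 days.
Total: 914 days.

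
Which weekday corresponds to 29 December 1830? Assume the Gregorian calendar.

Doomsday rule: the anchor day for the 1800s is Friday. For year 30: 30÷12 = 2 r 6, and 6÷4 = 1, so 2+6+1 = 9.
Friday + 9 ≡ Sunday — that's 1830's doomsday.
In December the doomsday date is Dec 12.
Dec 29 is 17 days after Dec 12; 17 mod 7 = 3, so Sunday + 3 = Wednesday.

Wednesday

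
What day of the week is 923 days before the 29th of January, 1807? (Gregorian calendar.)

First find the weekday of Jan 29, 1807. Doomsday rule: the anchor day for the 1800s is Friday. For year 07: 7÷12 = 0 r 7, and 7÷4 = 1, so 0+7+1 = 8.
Friday + 8 ≡ Saturday — that's 1807's doomsday.
In January the doomsday date is Jan 3 (1807 is not a leap year).
Jan 29 is 26 days after Jan 3; 26 mod 7 = 5, so Saturday + 5 = Thursday.
923 mod 7 = 6, so 923 days before a Thursday is Thursday − 6 = Friday.

Friday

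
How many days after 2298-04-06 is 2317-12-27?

Apr 6, 2298 → Apr 6, 2299: 365 days.
Apr 6, 2299 → Apr 6, 2300: 365 days.
Apr 6, 2300 → Apr 6, 2301: 365 days.
Apr 6, 2301 → Apr 6, 2302: 365 days.
Apr 6, 2302 → Apr 6, 2303: 365 days.
Apr 6, 2303 → Apr 6, 2304: 366 days (Feb 29, 2304 is in that span).
Apr 6, 2304 → Apr 6, 2305: 365 days.
Apr 6, 2305 → Apr 6, 2306: 365 days.
Apr 6, 2306 → Apr 6, 2307: 365 days.
Apr 6, 2307 → Apr 6, 2308: 366 days (Feb 29, 2308 is in that span).
Apr 6, 2308 → Apr 6, 2309: 365 days.
Apr 6, 2309 → Apr 6, 2310: 365 days.
Apr 6, 2310 → Apr 6, 2311: 365 days.
Apr 6, 2311 → Apr 6, 2312: 366 days (Feb 29, 2312 is in that span).
Apr 6, 2312 → Apr 6, 2313: 365 days.
Apr 6, 2313 → Apr 6, 2314: 365 days.
Apr 6, 2314 → Apr 6, 2315: 365 days.
Apr 6, 2315 → Apr 6, 2316: 366 days (Feb 29, 2316 is in that span).
Apr 6, 2316 → Apr 6, 2317: 365 days.
Apr 6, 2317 → May 6, 2317: 30 days (April has 30).
May 6, 2317 → Jun 6, 2317: 31 days (May has 31).
Jun 6, 2317 → Jul 6, 2317: 30 days (June has 30).
Jul 6, 2317 → Aug 6, 2317: 31 days (July has 31).
Aug 6, 2317 → Sep 6, 2317: 31 days (August has 31).
Sep 6, 2317 → Oct 6, 2317: 30 days (September has 30).
Oct 6, 2317 → Nov 6, 2317: 31 days (October has 31).
Nov 6, 2317 → Dec 6, 2317: 30 days (November has 30).
Dec 6, 2317 → Dec 27, 2317: 21 days.
Total: 7204 days.

7204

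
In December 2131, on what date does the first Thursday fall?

December 6, 2131

December 1, 2131 is a Saturday.
The first Thursday is therefore December 6 (5 days later).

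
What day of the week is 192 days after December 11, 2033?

Wednesday

First find the weekday of Dec 11, 2033. Doomsday rule: the anchor day for the 2000s is Tuesday. For year 33: 33÷12 = 2 r 9, and 9÷4 = 2, so 2+9+2 = 13.
Tuesday + 13 ≡ Monday — that's 2033's doomsday.
In December the doomsday date is Dec 12.
Dec 11 is 1 day before Dec 12; 1 mod 7 = 1, so Monday − 1 = Sunday.
192 mod 7 = 3, so 192 days after a Sunday is Sunday + 3 = Wednesday.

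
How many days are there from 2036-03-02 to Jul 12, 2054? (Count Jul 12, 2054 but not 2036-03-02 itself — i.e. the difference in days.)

Mar 2, 2036 → Mar 2, 2037: 365 days.
Mar 2, 2037 → Mar 2, 2038: 365 days.
Mar 2, 2038 → Mar 2, 2039: 365 days.
Mar 2, 2039 → Mar 2, 2040: 366 days (Feb 29, 2040 is in that span).
Mar 2, 2040 → Mar 2, 2041: 365 days.
Mar 2, 2041 → Mar 2, 2042: 365 days.
Mar 2, 2042 → Mar 2, 2043: 365 days.
Mar 2, 2043 → Mar 2, 2044: 366 days (Feb 29, 2044 is in that span).
Mar 2, 2044 → Mar 2, 2045: 365 days.
Mar 2, 2045 → Mar 2, 2046: 365 days.
Mar 2, 2046 → Mar 2, 2047: 365 days.
Mar 2, 2047 → Mar 2, 2048: 366 days (Feb 29, 2048 is in that span).
Mar 2, 2048 → Mar 2, 2049: 365 days.
Mar 2, 2049 → Mar 2, 2050: 365 days.
Mar 2, 2050 → Mar 2, 2051: 365 days.
Mar 2, 2051 → Mar 2, 2052: 366 days (Feb 29, 2052 is in that span).
Mar 2, 2052 → Mar 2, 2053: 365 days.
Mar 2, 2053 → Mar 2, 2054: 365 days.
Mar 2, 2054 → Apr 2, 2054: 31 days (March has 31).
Apr 2, 2054 → May 2, 2054: 30 days (April has 30).
May 2, 2054 → Jun 2, 2054: 31 days (May has 31).
Jun 2, 2054 → Jul 2, 2054: 30 days (June has 30).
Jul 2, 2054 → Jul 12, 2054: 10 days.
Total: 6706 days.

6706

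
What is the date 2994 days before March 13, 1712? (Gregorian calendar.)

−366 (one year; includes Feb 29, 1712) → Mar 13, 1711 (2628 left).
−365 (one year) → Mar 13, 1710 (2263 left).
−365 (one year) → Mar 13, 1709 (1898 left).
−365 (one year) → Mar 13, 1708 (1533 left).
−366 (one year; includes Feb 29, 1708) → Mar 13, 1707 (1167 left).
−365 (one year) → Mar 13, 1706 (802 left).
−365 (one year) → Mar 13, 1705 (437 left).
−365 (one year) → Mar 13, 1704 (72 left).
−13 → Feb 29, 1704 (end of Feb, 29 days; 59 left).
−29 → Jan 31, 1704 (end of Jan, 31 days; 30 left).
−30 → Jan 1, 1704.

January 1, 1704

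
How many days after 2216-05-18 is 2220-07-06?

May 18, 2216 → May 18, 2217: 365 days.
May 18, 2217 → May 18, 2218: 365 days.
May 18, 2218 → May 18, 2219: 365 days.
May 18, 2219 → May 18, 2220: 366 days (Feb 29, 2220 is in that span).
May 18, 2220 → Jun 18, 2220: 31 days (May has 31).
Jun 18, 2220 → Jul 6, 2220: 18 days.
Total: 1510 days.

1510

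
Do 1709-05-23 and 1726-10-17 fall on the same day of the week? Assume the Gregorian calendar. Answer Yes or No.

From May 23, 1709 to Oct 17, 1726 is 6356 days.
6356 mod 7 = 0, so they are the same weekday.
(May 23, 1709 is a Thursday; Oct 17, 1726 is a Thursday.)

Yes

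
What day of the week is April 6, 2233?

Doomsday rule: the anchor day for the 2200s is Friday. For year 33: 33÷12 = 2 r 9, and 9÷4 = 2, so 2+9+2 = 13.
Friday + 13 ≡ Thursday — that's 2233's doomsday.
In April the doomsday date is Apr 4.
Apr 6 is 2 days after Apr 4; 2 mod 7 = 2, so Thursday + 2 = Saturday.

Saturday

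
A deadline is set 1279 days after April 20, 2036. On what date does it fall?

+365 (one year) → Apr 20, 2037 (914 left).
+365 (one year) → Apr 20, 2038 (549 left).
+365 (one year) → Apr 20, 2039 (184 left).
Apr has 30 days: +11 → May 1, 2039 (173 left).
May has 31 days: +31 → Jun 1, 2039 (142 left).
Jun has 30 days: +30 → Jul 1, 2039 (112 left).
Jul has 31 days: +31 → Aug 1, 2039 (81 left).
Aug has 31 days: +31 → Sep 1, 2039 (50 left).
Sep has 30 days: +30 → Oct 1, 2039 (20 left).
+20 → Oct 21, 2039.

October 21, 2039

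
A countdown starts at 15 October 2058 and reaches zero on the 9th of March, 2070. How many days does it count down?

4163

Oct 15, 2058 → Oct 15, 2059: 365 days.
Oct 15, 2059 → Oct 15, 2060: 366 days (Feb 29, 2060 is in that span).
Oct 15, 2060 → Oct 15, 2061: 365 days.
Oct 15, 2061 → Oct 15, 2062: 365 days.
Oct 15, 2062 → Oct 15, 2063: 365 days.
Oct 15, 2063 → Oct 15, 2064: 366 days (Feb 29, 2064 is in that span).
Oct 15, 2064 → Oct 15, 2065: 365 days.
Oct 15, 2065 → Oct 15, 2066: 365 days.
Oct 15, 2066 → Oct 15, 2067: 365 days.
Oct 15, 2067 → Oct 15, 2068: 366 days (Feb 29, 2068 is in that span).
Oct 15, 2068 → Oct 15, 2069: 365 days.
Oct 15, 2069 → Nov 15, 2069: 31 days (October has 31).
Nov 15, 2069 → Dec 15, 2069: 30 days (November has 30).
Dec 15, 2069 → Jan 15, 2070: 31 days (December has 31).
Jan 15, 2070 → Feb 15, 2070: 31 days (January has 31).
Feb 15, 2070 → Mar 9, 2070: 22 days.
Total: 4163 days.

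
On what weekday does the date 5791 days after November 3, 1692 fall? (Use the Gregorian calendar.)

First find the weekday of Nov 3, 1692. Doomsday rule: the anchor day for the 1600s is Tuesday. For year 92: 92÷12 = 7 r 8, and 8÷4 = 2, so 7+8+2 = 17.
Tuesday + 17 ≡ Friday — that's 1692's doomsday.
In November the doomsday date is Nov 7.
Nov 3 is 4 days before Nov 7; 4 mod 7 = 4, so Friday − 4 = Monday.
5791 mod 7 = 2, so 5791 days after a Monday is Monday + 2 = Wednesday.

Wednesday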